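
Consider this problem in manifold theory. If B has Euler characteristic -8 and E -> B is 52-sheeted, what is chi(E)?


For a finite covering: chi(E) = (number of sheets) * chi(B).
chi(E) = 52 * (-8) = -416

-416


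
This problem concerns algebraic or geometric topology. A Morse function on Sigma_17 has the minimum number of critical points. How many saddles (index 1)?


A perfect Morse function has m_k = b_k.
For Sigma_17: b_0=1, b_1=2g=34, b_2=1.
Saddles m_1 = 2g = 34

34


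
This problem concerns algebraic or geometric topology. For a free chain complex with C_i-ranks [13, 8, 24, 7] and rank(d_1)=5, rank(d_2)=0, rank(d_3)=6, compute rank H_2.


rank H_k = rank(ker d_k) - rank(im d_{k+1}).
rank(ker d_2) = rank(C_2) - rank(d_2) = 24 - 0 = 24.
rank(im d_{2+1}) = 6.
rank H_2 = 24 - 6 = 18

18


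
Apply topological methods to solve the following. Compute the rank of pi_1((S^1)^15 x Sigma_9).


pi_1(A x B) = pi_1(A) x pi_1(B); rank of abelianization = b_1.
b_1(T^15) = 15, b_1(Sigma_9) = 2*9 = 18.
b_1(product) = 15 + 18 = 33

33


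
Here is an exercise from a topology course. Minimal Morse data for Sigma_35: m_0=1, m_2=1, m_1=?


A perfect Morse function has m_k = b_k.
For Sigma_35: b_0=1, b_1=2g=70, b_2=1.
Saddles m_1 = 2g = 70

70


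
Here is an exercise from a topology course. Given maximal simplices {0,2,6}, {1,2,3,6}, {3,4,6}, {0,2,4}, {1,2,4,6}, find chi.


Enumerate all faces; f-vector: f_0=6, f_1=13, f_2=10, f_3=2.
chi = sum (-1)^k f_k = 1

1


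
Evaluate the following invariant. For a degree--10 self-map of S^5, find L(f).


On S^5: L(f) = tr(f_0*) + (-1)^5 tr(f_5*) = 1 + (-1)^5 * deg(f).
L(f) = 1 + (-1)^5 * -10 = 1 + 10 = 11

11


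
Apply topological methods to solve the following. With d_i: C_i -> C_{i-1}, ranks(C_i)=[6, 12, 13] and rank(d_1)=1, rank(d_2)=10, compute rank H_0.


rank H_k = rank(ker d_k) - rank(im d_{k+1}).
rank(ker d_0) = rank(C_0) - rank(d_0) = 6 - 0 = 6.
rank(im d_{0+1}) = 1.
rank H_0 = 6 - 1 = 5

5


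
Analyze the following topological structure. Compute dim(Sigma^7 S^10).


Each suspension raises dimension by 1: Sigma S^n = S^{n+1}.
Sigma^7 S^10 = S^{10+7} = S^17

17


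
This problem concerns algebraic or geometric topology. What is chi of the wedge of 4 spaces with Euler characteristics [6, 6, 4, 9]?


chi(A v B) = chi(A) + chi(B) - 1 (one point identified).
For 4 spaces: chi = (sum chi_i) - (4 - 1).
sum = 25; chi = 25 - 3 = 22

22


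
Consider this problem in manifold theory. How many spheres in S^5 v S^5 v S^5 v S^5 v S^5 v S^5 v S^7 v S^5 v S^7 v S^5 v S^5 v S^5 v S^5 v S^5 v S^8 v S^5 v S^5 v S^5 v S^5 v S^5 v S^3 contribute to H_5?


For a wedge of spheres, H_k (k>0) is free on one generator per sphere of dimension k.
Spheres of dimension 5: count = 17.
b_5 = 17

17


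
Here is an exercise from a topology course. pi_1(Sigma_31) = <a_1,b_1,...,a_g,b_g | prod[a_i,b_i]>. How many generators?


Standard presentation: pi_1(Sigma_g) = <a_1,b_1,...,a_g,b_g | [a_1,b_1]...[a_g,b_g] = 1>.
Number of generators = 2g = 2*31 = 62

62


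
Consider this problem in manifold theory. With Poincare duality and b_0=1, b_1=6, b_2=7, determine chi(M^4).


By Poincare duality b_k = b_{4-k}, so full Betti numbers: b_0=1, b_1=6, b_2=7, b_3=6, b_4=1.
chi = sum (-1)^k b_k = -3

-3


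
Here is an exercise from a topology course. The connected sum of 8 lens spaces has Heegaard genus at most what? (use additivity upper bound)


Heegaard genus satisfies g(A#B) <= g(A) + g(B).
Each lens space has g = 1.
Upper bound: 8 * 1 = 8

8


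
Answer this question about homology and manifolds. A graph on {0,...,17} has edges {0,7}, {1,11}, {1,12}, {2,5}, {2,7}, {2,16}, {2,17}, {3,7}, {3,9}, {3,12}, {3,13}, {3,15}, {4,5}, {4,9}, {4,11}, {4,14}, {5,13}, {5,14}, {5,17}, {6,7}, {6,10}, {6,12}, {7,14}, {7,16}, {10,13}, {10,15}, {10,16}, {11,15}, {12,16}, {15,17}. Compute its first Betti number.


b_1 = E - V + (number of components).
E = 30, V = 18, components = 2.
b_1 = 30 - 18 + 2 = 14

14


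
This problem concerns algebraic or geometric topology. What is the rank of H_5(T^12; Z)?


By the Kunneth formula, b_k(T^n) = C(n,k).
b_5(T^12) = C(12,5).
C(12,5) = 12!/(5!*7!) = 792

792


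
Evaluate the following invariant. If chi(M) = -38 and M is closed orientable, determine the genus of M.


chi = 2 - 2g for closed orientable surfaces.
-38 = 2 - 2g
2g = 2 - (-38) = 40
g = 20

20


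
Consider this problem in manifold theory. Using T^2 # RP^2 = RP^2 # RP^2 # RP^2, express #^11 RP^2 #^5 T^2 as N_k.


Since a >= 1, the sum is non-orientable; each T^2 can be replaced by RP^2 # RP^2 (since T^2#RP^2 = 3RP^2).
Total crosscaps k = 11 + 2*5 = 21.
Check via chi: chi = 11*1 + 5*0 - (11+5-1)*2 = -19 = 2 - k = -19. Consistent.

21


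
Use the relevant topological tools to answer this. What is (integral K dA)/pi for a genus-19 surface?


Gauss-Bonnet: integral K dA = 2*pi*chi(M).
chi(Sigma_19) = 2 - 2*19 = -36.
(integral K dA)/pi = 2*chi = 2*(-36) = -72

-72


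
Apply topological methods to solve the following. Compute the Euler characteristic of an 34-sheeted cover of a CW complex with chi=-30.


For a finite covering: chi(E) = (number of sheets) * chi(B).
chi(E) = 34 * (-30) = -1020

-1020


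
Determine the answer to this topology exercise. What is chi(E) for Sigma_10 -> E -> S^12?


chi(S^12) = 2 (n even), chi(Sigma_10) = 2 - 2*10 = -18.
chi(E) = 2 * (-18) = -36

-36


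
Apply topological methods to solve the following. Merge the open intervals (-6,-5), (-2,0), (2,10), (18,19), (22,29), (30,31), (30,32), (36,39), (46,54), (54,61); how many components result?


Sort and merge overlapping open intervals.
Merged: (-6,-5), (-2,0), (2,10), (18,19), (22,29), (30,32), (36,39), (46,54), (54,61).
Number of components = 9

9


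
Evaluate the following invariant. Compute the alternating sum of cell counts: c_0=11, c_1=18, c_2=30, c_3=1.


chi = sum_k (-1)^k c_k.
= (-1)^0*11 + (-1)^1*18 + (-1)^2*30 + (-1)^3*1
= (11) + (-18) + (30) + (-1)
= 22

22


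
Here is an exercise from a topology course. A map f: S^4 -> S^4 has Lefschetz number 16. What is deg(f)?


L(f) = 1 + (-1)^4 deg(f) on S^4.
16 = 1 + (-1)^4 * deg(f)
(-1)^4 * deg(f) = 15
deg(f) = 15

15


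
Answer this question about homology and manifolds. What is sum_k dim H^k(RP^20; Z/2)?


H^k(RP^20; Z/2) = Z/2 for each 0 <= k <= 20.
Total dimension = 20 + 1 = 21

21


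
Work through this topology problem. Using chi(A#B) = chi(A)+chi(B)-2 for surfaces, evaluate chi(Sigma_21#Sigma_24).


chi(Sigma_21) = 2 - 2*21 = -40
chi(Sigma_24) = 2 - 2*24 = -46
For surfaces: chi(A#B) = chi(A) + chi(B) - 2.
chi = -40 + -46 - 2 = -88

-88


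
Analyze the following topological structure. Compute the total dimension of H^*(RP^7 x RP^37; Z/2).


dim H^*(RP^n; Z/2) = n+1 (one Z/2 in each degree 0..n).
Total Betti number is multiplicative.
Total = (7+1) * (37+1) = 8 * 38 = 304

304


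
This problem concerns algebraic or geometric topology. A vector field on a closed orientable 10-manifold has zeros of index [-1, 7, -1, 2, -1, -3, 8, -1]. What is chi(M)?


Poincare-Hopf: chi(M) = sum of indices of zeros.
chi = (-1) + (7) + (-1) + (2) + (-1) + (-3) + (8) + (-1) = 10

10


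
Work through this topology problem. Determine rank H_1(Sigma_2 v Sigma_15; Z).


For a wedge: H_1(A v B) = H_1(A) + H_1(B).
b_1(Sigma_2) = 4, b_1(Sigma_15) = 30.
b_1 = 4 + 30 = 34

34


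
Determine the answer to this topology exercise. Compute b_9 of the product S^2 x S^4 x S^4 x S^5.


Each S^d has Poincare polynomial 1 + t^d.
The product S^2 x S^4 x S^4 x S^5 has Poincare polynomial prod(1+t^d_i).
Expanding: b_0=1, b_2=1, b_4=2, b_5=1, b_6=2, b_7=1, b_8=1, b_9=2, b_10=1, b_11=2, b_13=1, b_15=1.
b_9 = 2

2


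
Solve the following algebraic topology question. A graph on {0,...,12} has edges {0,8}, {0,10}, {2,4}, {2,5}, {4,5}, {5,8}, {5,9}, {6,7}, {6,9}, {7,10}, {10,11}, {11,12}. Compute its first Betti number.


b_1 = E - V + (number of components).
E = 12, V = 13, components = 3.
b_1 = 12 - 13 + 3 = 2

2


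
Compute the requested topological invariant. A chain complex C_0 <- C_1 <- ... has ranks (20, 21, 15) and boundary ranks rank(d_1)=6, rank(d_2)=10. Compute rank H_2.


rank H_k = rank(ker d_k) - rank(im d_{k+1}).
rank(ker d_2) = rank(C_2) - rank(d_2) = 15 - 10 = 5.
rank(im d_{2+1}) = 0.
rank H_2 = 5 - 0 = 5

5


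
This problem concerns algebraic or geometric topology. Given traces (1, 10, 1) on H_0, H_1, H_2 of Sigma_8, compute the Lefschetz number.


L(f) = tr(f_0*) - tr(f_1*) + tr(f_2*).
= 1 - (10) + (1)
= -8

-8


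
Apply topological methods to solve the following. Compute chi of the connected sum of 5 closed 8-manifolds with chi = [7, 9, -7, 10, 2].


For n-manifolds: chi(A#B) = chi(A) + chi(B) - chi(S^8).
chi(S^8) = 1 + (-1)^8 = 2.
chi(#) = (sum chi_i) - (5-1)*chi(S^8) = 21 - 4*2 = 13

13


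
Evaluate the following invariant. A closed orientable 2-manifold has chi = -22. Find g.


chi = 2 - 2g for closed orientable surfaces.
-22 = 2 - 2g
2g = 2 - (-22) = 24
g = 12

12


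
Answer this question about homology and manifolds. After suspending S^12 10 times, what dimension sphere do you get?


Each suspension raises dimension by 1: Sigma S^n = S^{n+1}.
Sigma^10 S^12 = S^{12+10} = S^22

22


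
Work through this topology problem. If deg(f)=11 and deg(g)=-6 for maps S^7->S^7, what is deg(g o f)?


Degree is multiplicative under composition: deg(g o f) = deg(g) * deg(f).
= -6 * 11 = -66

-66


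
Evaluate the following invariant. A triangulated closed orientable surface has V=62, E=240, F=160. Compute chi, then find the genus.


chi = V - E + F = 62 - 240 + 160 = -18
For orientable closed surface: chi = 2 - 2g, so g = (2 - chi)/2.
g = (2 - (-18)) / 2 = 20 / 2 = 10

10


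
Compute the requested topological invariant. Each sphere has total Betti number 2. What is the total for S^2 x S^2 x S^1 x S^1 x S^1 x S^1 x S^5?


Total Betti number is multiplicative under products.
Each S^d (d>=1) has total Betti number 2.
There are 7 sphere factors.
Total = 2^7 = 128

128


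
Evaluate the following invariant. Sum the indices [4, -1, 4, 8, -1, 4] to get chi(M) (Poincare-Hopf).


Poincare-Hopf: chi(M) = sum of indices of zeros.
chi = (4) + (-1) + (4) + (8) + (-1) + (4) = 18

18


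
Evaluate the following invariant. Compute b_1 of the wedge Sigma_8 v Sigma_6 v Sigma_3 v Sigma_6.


For a wedge X v Y: reduced H_k(X v Y) = H_k(X) + H_k(Y).
Each Sigma_g contributes b_1 = 2g.
b_1 = 16 + 12 + 6 + 12 = 46

46


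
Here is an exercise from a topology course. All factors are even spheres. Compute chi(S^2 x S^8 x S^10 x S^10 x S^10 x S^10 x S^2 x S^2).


chi is multiplicative: chi(X x Y) = chi(X) chi(Y).
Each even-dim sphere has chi = 2. There are 8 factors.
chi = 2^8 = 256

256


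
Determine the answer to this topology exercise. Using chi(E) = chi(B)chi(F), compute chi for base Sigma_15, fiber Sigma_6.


For a fiber bundle F -> E -> B (with CW structure): chi(E) = chi(B) * chi(F).
chi(Sigma_15) = -28, chi(Sigma_6) = -10.
chi(E) = (-28) * (-10) = 280

280


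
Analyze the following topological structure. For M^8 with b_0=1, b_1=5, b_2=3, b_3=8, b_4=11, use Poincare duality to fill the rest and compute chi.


By Poincare duality b_k = b_{8-k}, so full Betti numbers: b_0=1, b_1=5, b_2=3, b_3=8, b_4=11, b_5=8, b_6=3, b_7=5, b_8=1.
chi = sum (-1)^k b_k = -7

-7


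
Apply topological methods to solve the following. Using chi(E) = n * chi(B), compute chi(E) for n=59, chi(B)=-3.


For a finite covering: chi(E) = (number of sheets) * chi(B).
chi(E) = 59 * (-3) = -177

-177


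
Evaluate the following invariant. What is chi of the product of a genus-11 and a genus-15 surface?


chi(Sigma_11) = 2 - 2*11 = -20
chi(Sigma_15) = 2 - 2*15 = -28
chi(product) = (-20) * (-28) = 560

560


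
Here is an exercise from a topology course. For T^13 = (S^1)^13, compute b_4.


By the Kunneth formula, b_k(T^n) = C(n,k).
b_4(T^13) = C(13,4).
C(13,4) = 13!/(4!*9!) = 715

715


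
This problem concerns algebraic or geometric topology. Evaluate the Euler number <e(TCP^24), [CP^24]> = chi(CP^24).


For any closed oriented manifold, <e(TM),[M]> = chi(M).
chi(CP^24) = 24+1 = 25

25


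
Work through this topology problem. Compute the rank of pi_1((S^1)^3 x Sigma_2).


pi_1(A x B) = pi_1(A) x pi_1(B); rank of abelianization = b_1.
b_1(T^3) = 3, b_1(Sigma_2) = 2*2 = 4.
b_1(product) = 3 + 4 = 7

7


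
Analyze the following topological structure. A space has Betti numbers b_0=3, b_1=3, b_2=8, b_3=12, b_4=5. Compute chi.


chi = sum_k (-1)^k b_k.
= (3) + (-3) + (8) + (-12) + (5)
= 1

1


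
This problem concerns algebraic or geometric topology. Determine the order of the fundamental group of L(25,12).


pi_1(L(p,q)) = Z/pZ for any q coprime to p.
|pi_1(L(25,12))| = 25

25


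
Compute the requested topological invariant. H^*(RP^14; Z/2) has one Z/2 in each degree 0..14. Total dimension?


H^k(RP^14; Z/2) = Z/2 for each 0 <= k <= 14.
Total dimension = 14 + 1 = 15

15


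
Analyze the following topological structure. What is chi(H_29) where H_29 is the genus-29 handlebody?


A genus-g handlebody deformation retracts to a wedge of g circles.
chi(vee_g S^1) = 1 - g.
chi(H_29) = 1 - 29 = -28

-28


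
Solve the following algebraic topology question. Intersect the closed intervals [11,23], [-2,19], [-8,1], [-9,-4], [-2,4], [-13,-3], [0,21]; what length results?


Intersection = [max(a_i), min(b_i)] = [11, -4].
Since 11 > -4, the intersection is empty.
Length = 0

0


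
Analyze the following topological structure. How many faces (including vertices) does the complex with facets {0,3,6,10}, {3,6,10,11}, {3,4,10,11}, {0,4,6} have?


Each maximal simplex on m vertices has 2^m - 1 nonempty faces.
Take the union (dedupe shared faces).
Total distinct faces = 34

34


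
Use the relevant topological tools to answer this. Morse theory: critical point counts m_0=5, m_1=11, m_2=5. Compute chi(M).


Morse theory: chi(M) = sum_k (-1)^k m_k where m_k = #(index-k critical points).
= (5) + (-11) + (5) = -1

-1


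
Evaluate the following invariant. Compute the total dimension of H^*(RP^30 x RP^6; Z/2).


dim H^*(RP^n; Z/2) = n+1 (one Z/2 in each degree 0..n).
Total Betti number is multiplicative.
Total = (30+1) * (6+1) = 31 * 7 = 217

217


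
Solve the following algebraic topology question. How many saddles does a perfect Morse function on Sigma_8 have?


A perfect Morse function has m_k = b_k.
For Sigma_8: b_0=1, b_1=2g=16, b_2=1.
Saddles m_1 = 2g = 16

16


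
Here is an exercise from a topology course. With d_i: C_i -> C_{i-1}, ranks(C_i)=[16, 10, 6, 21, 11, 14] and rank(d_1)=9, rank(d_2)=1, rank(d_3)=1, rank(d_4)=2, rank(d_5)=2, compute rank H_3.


rank H_k = rank(ker d_k) - rank(im d_{k+1}).
rank(ker d_3) = rank(C_3) - rank(d_3) = 21 - 1 = 20.
rank(im d_{3+1}) = 2.
rank H_3 = 20 - 2 = 18

18


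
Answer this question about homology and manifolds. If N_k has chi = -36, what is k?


chi = 2 - k for closed non-orientable surfaces with k crosscaps.
-36 = 2 - k
k = 2 - (-36) = 38

38


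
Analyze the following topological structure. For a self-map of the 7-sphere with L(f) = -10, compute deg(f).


L(f) = 1 + (-1)^7 deg(f) on S^7.
-10 = 1 + (-1)^7 * deg(f)
(-1)^7 * deg(f) = -11
deg(f) = 11

11


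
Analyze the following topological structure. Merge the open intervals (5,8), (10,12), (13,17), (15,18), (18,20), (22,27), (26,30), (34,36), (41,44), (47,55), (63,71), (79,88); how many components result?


Sort and merge overlapping open intervals.
Merged: (5,8), (10,12), (13,18), (18,20), (22,30), (34,36), (41,44), (47,55), (63,71), (79,88).
Number of components = 10

10


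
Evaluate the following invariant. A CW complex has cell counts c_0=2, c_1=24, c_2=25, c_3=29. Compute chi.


chi = sum_k (-1)^k c_k.
= (-1)^0*2 + (-1)^1*24 + (-1)^2*25 + (-1)^3*29
= (2) + (-24) + (25) + (-29)
= -26

-26


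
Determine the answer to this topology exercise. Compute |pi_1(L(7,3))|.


pi_1(L(p,q)) = Z/pZ for any q coprime to p.
|pi_1(L(7,3))| = 7

7


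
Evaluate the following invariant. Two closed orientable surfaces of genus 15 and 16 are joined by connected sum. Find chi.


chi(Sigma_15) = 2 - 2*15 = -28
chi(Sigma_16) = 2 - 2*16 = -30
For surfaces: chi(A#B) = chi(A) + chi(B) - 2.
chi = -28 + -30 - 2 = -60

-60


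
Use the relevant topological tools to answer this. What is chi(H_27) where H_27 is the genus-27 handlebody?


A genus-g handlebody deformation retracts to a wedge of g circles.
chi(vee_g S^1) = 1 - g.
chi(H_27) = 1 - 27 = -26

-26


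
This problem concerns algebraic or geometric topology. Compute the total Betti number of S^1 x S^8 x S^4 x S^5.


Total Betti number is multiplicative under products.
Each S^d (d>=1) has total Betti number 2.
There are 4 sphere factors.
Total = 2^4 = 16

16


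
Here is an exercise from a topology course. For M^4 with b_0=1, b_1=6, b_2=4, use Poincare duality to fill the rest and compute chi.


By Poincare duality b_k = b_{4-k}, so full Betti numbers: b_0=1, b_1=6, b_2=4, b_3=6, b_4=1.
chi = sum (-1)^k b_k = -6

-6


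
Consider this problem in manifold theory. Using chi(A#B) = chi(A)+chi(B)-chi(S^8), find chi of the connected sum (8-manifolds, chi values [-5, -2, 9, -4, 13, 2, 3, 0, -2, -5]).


For n-manifolds: chi(A#B) = chi(A) + chi(B) - chi(S^8).
chi(S^8) = 1 + (-1)^8 = 2.
chi(#) = (sum chi_i) - (10-1)*chi(S^8) = 9 - 9*2 = -9

-9


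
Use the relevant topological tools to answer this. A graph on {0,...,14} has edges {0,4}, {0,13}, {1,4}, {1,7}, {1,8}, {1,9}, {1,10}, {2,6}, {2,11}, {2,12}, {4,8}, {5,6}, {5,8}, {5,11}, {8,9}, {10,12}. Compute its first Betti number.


b_1 = E - V + (number of components).
E = 16, V = 15, components = 3.
b_1 = 16 - 15 + 3 = 4

4


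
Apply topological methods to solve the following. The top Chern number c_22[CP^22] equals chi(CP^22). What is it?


For any closed oriented manifold, <e(TM),[M]> = chi(M).
chi(CP^22) = 22+1 = 23

23


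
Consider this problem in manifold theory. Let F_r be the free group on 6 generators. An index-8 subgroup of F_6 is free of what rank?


Nielsen-Schreier: an index-n subgroup of F_r is free of rank 1 + n(r-1).
Equivalently: chi(cover) = n*chi(base); chi(vee_r S^1) = 1 - 6 = -5.
chi(E) = 8*(-5) = -40; rank = 1 - chi(E) = 1 - (-40) = 41.
rank = 1 + 8*(6-1) = 1 + 40 = 41

41


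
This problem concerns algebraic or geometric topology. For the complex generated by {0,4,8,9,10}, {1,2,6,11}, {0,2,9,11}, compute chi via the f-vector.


Enumerate all faces; f-vector: f_0=9, f_1=20, f_2=18, f_3=7, f_4=1.
chi = sum (-1)^k f_k = 1

1


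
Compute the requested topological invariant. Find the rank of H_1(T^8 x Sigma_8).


pi_1(A x B) = pi_1(A) x pi_1(B); rank of abelianization = b_1.
b_1(T^8) = 8, b_1(Sigma_8) = 2*8 = 16.
b_1(product) = 8 + 16 = 24

24


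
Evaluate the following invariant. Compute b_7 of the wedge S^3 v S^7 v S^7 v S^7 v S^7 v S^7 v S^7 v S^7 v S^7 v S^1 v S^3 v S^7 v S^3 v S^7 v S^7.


For a wedge of spheres, H_k (k>0) is free on one generator per sphere of dimension k.
Spheres of dimension 7: count = 11.
b_7 = 11

11


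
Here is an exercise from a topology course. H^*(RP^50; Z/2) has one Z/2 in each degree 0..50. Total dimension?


H^k(RP^50; Z/2) = Z/2 for each 0 <= k <= 50.
Total dimension = 50 + 1 = 51

51


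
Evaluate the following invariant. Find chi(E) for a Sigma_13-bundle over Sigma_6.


For a fiber bundle F -> E -> B (with CW structure): chi(E) = chi(B) * chi(F).
chi(Sigma_6) = -10, chi(Sigma_13) = -24.
chi(E) = (-10) * (-24) = 240

240


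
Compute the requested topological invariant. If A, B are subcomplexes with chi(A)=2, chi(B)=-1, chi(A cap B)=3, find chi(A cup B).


chi(A cup B) = chi(A) + chi(B) - chi(A cap B)
= 2 + (-1) - (3)
= -2

-2


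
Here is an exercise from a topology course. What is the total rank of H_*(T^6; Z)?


b_k(T^6) = C(6,k), so the sum over k is sum_k C(6,k) = 2^6.
Total = 2^6 = 64

64


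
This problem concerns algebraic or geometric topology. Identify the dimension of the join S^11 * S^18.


Join of spheres: S^m * S^n = S^{m+n+1}.
dim = 11 + 18 + 1 = 30

30


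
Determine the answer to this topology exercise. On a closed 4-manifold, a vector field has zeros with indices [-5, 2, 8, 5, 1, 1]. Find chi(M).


Poincare-Hopf: chi(M) = sum of indices of zeros.
chi = (-5) + (2) + (8) + (5) + (1) + (1) = 12

12


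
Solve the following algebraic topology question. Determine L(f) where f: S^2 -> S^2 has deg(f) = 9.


On S^2: L(f) = tr(f_0*) + (-1)^2 tr(f_2*) = 1 + (-1)^2 * deg(f).
L(f) = 1 + (-1)^2 * 9 = 1 + 9 = 10

10


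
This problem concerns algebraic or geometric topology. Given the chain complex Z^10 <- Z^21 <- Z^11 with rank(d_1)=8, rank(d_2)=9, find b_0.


rank H_k = rank(ker d_k) - rank(im d_{k+1}).
rank(ker d_0) = rank(C_0) - rank(d_0) = 10 - 0 = 10.
rank(im d_{0+1}) = 8.
rank H_0 = 10 - 8 = 2

2


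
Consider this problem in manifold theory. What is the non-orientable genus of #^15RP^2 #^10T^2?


Since a >= 1, the sum is non-orientable; each T^2 can be replaced by RP^2 # RP^2 (since T^2#RP^2 = 3RP^2).
Total crosscaps k = 15 + 2*10 = 35.
Check via chi: chi = 15*1 + 10*0 - (15+10-1)*2 = -33 = 2 - k = -33. Consistent.

35


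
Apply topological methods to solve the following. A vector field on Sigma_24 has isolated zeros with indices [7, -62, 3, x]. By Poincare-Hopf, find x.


Poincare-Hopf: sum of indices = chi(M).
chi(Sigma_24) = 2 - 2*24 = -46.
Sum of known indices = -52.
x = chi - (sum known) = -46 - (-52) = 6

6


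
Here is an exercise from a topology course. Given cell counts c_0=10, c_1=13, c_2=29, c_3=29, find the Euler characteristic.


chi = sum_k (-1)^k c_k.
= (-1)^0*10 + (-1)^1*13 + (-1)^2*29 + (-1)^3*29
= (10) + (-13) + (29) + (-29)
= -3

-3


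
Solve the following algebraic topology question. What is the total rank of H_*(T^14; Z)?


b_k(T^14) = C(14,k), so the sum over k is sum_k C(14,k) = 2^14.
Total = 2^14 = 16384

16384


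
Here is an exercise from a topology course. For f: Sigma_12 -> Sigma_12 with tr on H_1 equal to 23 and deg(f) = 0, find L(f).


L(f) = tr(f_0*) - tr(f_1*) + tr(f_2*).
= 1 - (23) + (0)
= -22

-22


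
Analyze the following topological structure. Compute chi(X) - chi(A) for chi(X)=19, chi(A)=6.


Relative Euler characteristic: chi(X, A) = chi(X) - chi(A).
= 19 - (6) = 13

13


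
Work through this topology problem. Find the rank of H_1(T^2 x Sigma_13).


pi_1(A x B) = pi_1(A) x pi_1(B); rank of abelianization = b_1.
b_1(T^2) = 2, b_1(Sigma_13) = 2*13 = 26.
b_1(product) = 2 + 26 = 28

28


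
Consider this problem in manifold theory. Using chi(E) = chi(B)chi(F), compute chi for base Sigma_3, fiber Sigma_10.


For a fiber bundle F -> E -> B (with CW structure): chi(E) = chi(B) * chi(F).
chi(Sigma_3) = -4, chi(Sigma_10) = -18.
chi(E) = (-4) * (-18) = 72

72


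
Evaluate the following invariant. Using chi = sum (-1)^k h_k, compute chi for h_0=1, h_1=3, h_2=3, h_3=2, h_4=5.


Handles of index k contribute (-1)^k to chi (same as CW cells).
chi = (1) + (-3) + (3) + (-2) + (5) = 4

4


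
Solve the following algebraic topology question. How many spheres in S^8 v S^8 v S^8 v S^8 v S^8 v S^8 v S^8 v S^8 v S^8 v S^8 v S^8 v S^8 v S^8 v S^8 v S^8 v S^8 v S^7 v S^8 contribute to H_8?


For a wedge of spheres, H_k (k>0) is free on one generator per sphere of dimension k.
Spheres of dimension 8: count = 17.
b_8 = 17

17


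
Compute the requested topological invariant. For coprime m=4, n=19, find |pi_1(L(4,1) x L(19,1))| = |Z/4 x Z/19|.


pi_1(X x Y) = pi_1(X) x pi_1(Y).
pi_1(L(4,1)) = Z/4, pi_1(L(19,1)) = Z/19.
|Z/4 x Z/19| = 4 * 19 = 76

76


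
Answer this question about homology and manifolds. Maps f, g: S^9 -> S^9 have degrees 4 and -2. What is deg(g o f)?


Degree is multiplicative under composition: deg(g o f) = deg(g) * deg(f).
= -2 * 4 = -8

-8


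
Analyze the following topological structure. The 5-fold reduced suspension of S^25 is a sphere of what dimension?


Each suspension raises dimension by 1: Sigma S^n = S^{n+1}.
Sigma^5 S^25 = S^{25+5} = S^30

30


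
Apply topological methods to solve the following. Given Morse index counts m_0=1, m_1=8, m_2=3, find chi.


Morse theory: chi(M) = sum_k (-1)^k m_k where m_k = #(index-k critical points).
= (1) + (-8) + (3) = -4

-4


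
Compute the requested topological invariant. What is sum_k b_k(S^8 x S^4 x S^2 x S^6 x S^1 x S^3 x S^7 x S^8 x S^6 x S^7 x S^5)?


Total Betti number is multiplicative under products.
Each S^d (d>=1) has total Betti number 2.
There are 11 sphere factors.
Total = 2^11 = 2048

2048


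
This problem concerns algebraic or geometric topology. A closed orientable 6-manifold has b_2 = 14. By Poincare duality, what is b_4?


Poincare duality for closed orientable n-manifolds: b_k = b_{n-k}.
Here n = 6, so b_4 = b_2 = 14

14


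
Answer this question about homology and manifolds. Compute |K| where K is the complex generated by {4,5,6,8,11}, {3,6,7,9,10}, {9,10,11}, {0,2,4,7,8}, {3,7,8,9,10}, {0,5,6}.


Each maximal simplex on m vertices has 2^m - 1 nonempty faces.
Take the union (dedupe shared faces).
Total distinct faces = 108

108


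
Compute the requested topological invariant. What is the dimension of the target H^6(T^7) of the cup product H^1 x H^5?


Cup product: H^p x H^q -> H^{p+q}; here p+q = 1+5 = 6.
rank H^k(T^n) = C(n,k).
C(7,6) = 7

7


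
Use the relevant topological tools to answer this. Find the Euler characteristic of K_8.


K_8: V = 8, E = C(8,2) = 28.
chi = V - E = 8 - 28 = -20

-20


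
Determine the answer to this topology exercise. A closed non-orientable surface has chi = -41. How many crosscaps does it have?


chi = 2 - k for closed non-orientable surfaces with k crosscaps.
-41 = 2 - k
k = 2 - (-41) = 43

43


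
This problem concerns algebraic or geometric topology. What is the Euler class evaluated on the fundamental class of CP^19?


For any closed oriented manifold, <e(TM),[M]> = chi(M).
chi(CP^19) = 19+1 = 20

20


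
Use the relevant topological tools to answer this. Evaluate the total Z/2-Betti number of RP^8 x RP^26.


dim H^*(RP^n; Z/2) = n+1 (one Z/2 in each degree 0..n).
Total Betti number is multiplicative.
Total = (8+1) * (26+1) = 9 * 27 = 243

243


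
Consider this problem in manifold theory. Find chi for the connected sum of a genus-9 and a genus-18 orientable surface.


chi(Sigma_9) = 2 - 2*9 = -16
chi(Sigma_18) = 2 - 2*18 = -34
For surfaces: chi(A#B) = chi(A) + chi(B) - 2.
chi = -16 + -34 - 2 = -52

-52


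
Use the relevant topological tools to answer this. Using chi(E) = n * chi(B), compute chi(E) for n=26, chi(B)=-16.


For a finite covering: chi(E) = (number of sheets) * chi(B).
chi(E) = 26 * (-16) = -416

-416


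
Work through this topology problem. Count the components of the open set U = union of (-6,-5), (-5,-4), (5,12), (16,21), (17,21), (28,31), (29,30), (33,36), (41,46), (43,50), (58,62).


Sort and merge overlapping open intervals.
Merged: (-6,-5), (-5,-4), (5,12), (16,21), (28,31), (33,36), (41,50), (58,62).
Number of components = 8

8


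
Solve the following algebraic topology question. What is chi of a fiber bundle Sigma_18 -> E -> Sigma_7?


For a fiber bundle F -> E -> B (with CW structure): chi(E) = chi(B) * chi(F).
chi(Sigma_7) = -12, chi(Sigma_18) = -34.
chi(E) = (-12) * (-34) = 408

408


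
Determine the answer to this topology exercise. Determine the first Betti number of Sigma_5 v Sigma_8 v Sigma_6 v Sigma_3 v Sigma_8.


For a wedge X v Y: reduced H_k(X v Y) = H_k(X) + H_k(Y).
Each Sigma_g contributes b_1 = 2g.
b_1 = 10 + 16 + 12 + 6 + 16 = 60

60


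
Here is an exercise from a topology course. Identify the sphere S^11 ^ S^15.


S^m ^ S^n = S^{m+n}.
k = 11 + 15 = 26

26


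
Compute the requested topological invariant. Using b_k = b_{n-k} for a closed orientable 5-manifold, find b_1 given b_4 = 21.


Poincare duality for closed orientable n-manifolds: b_k = b_{n-k}.
Here n = 5, so b_1 = b_4 = 21

21


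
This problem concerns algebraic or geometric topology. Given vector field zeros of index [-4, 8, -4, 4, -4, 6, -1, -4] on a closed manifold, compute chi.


Poincare-Hopf: chi(M) = sum of indices of zeros.
chi = (-4) + (8) + (-4) + (4) + (-4) + (6) + (-1) + (-4) = 1

1


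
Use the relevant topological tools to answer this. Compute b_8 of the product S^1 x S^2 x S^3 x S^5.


Each S^d has Poincare polynomial 1 + t^d.
The product S^1 x S^2 x S^3 x S^5 has Poincare polynomial prod(1+t^d_i).
Expanding: b_0=1, b_1=1, b_2=1, b_3=2, b_4=1, b_5=2, b_6=2, b_7=1, b_8=2, b_9=1, b_10=1, b_11=1.
b_8 = 2

2


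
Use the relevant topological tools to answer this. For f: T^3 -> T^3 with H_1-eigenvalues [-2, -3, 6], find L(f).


For a torus self-map: L(f) = det(I - A) where A acts on H_1.
L(f) = (1--2) * (1--3) * (1-6) = 3 * 4 * -5 = -60

-60


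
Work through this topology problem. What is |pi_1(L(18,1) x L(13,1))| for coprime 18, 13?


pi_1(X x Y) = pi_1(X) x pi_1(Y).
pi_1(L(18,1)) = Z/18, pi_1(L(13,1)) = Z/13.
|Z/18 x Z/13| = 18 * 13 = 234

234


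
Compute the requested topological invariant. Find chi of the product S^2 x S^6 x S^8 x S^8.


chi is multiplicative: chi(X x Y) = chi(X) chi(Y).
Each even-dim sphere has chi = 2. There are 4 factors.
chi = 2^4 = 16

16


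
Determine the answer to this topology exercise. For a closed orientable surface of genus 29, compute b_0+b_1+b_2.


For Sigma_29: b_0 = 1, b_1 = 2g = 58, b_2 = 1.
Total = 1 + 58 + 1 = 60

60


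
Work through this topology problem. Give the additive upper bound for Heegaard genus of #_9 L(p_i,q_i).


Heegaard genus satisfies g(A#B) <= g(A) + g(B).
Each lens space has g = 1.
Upper bound: 9 * 1 = 9

9


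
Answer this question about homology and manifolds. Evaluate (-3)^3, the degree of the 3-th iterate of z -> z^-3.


deg(f) = -3. Degree is multiplicative: deg(f^3) = (deg f)^3.
deg(f^3) = (-3)^3 = -27

-27


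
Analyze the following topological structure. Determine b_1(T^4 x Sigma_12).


pi_1(A x B) = pi_1(A) x pi_1(B); rank of abelianization = b_1.
b_1(T^4) = 4, b_1(Sigma_12) = 2*12 = 24.
b_1(product) = 4 + 24 = 28

28


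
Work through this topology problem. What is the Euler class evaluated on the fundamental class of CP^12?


For any closed oriented manifold, <e(TM),[M]> = chi(M).
chi(CP^12) = 12+1 = 13

13


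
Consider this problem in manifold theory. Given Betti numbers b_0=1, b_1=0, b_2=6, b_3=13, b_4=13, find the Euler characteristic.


chi = sum_k (-1)^k b_k.
= (1) + (0) + (6) + (-13) + (13)
= 7

7


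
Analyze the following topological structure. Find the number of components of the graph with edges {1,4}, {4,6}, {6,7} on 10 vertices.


Run DFS/union-find over 10 vertices.
V = 10, E = 3.
Number of components = 7

7


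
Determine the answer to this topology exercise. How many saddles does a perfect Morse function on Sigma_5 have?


A perfect Morse function has m_k = b_k.
For Sigma_5: b_0=1, b_1=2g=10, b_2=1.
Saddles m_1 = 2g = 10

10


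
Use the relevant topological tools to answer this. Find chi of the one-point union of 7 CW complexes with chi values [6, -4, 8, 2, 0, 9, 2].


chi(A v B) = chi(A) + chi(B) - 1 (one point identified).
For 7 spaces: chi = (sum chi_i) - (7 - 1).
sum = 23; chi = 23 - 6 = 17

17


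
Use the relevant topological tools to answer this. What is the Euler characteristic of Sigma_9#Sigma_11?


chi(Sigma_9) = 2 - 2*9 = -16
chi(Sigma_11) = 2 - 2*11 = -20
For surfaces: chi(A#B) = chi(A) + chi(B) - 2.
chi = -16 + -20 - 2 = -38

-38


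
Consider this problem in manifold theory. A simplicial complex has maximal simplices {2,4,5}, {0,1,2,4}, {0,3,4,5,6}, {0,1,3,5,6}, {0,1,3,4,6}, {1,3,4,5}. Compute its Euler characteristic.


Enumerate all faces; f-vector: f_0=7, f_1=19, f_2=24, f_3=14, f_4=3.
chi = sum (-1)^k f_k = 1

1


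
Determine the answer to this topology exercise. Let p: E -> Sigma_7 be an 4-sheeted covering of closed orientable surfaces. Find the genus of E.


For an n-sheeted cover: chi(E) = n * chi(B).
chi(Sigma_7) = 2 - 2*7 = -12.
chi(E) = 4 * (-12) = -48.
genus(E) = (2 - chi(E))/2 = (2 - (-48))/2 = 50/2 = 25

25


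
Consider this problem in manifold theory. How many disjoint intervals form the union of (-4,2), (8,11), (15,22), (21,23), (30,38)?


Sort and merge overlapping open intervals.
Merged: (-4,2), (8,11), (15,23), (30,38).
Number of components = 4

4


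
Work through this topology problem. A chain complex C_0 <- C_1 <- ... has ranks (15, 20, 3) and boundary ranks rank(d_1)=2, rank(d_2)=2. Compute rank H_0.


rank H_k = rank(ker d_k) - rank(im d_{k+1}).
rank(ker d_0) = rank(C_0) - rank(d_0) = 15 - 0 = 15.
rank(im d_{0+1}) = 2.
rank H_0 = 15 - 2 = 13

13


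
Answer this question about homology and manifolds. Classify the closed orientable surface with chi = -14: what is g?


chi = 2 - 2g for closed orientable surfaces.
-14 = 2 - 2g
2g = 2 - (-14) = 16
g = 8

8


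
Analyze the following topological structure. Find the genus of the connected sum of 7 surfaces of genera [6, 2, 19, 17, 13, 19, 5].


Genus is additive under connected sum of orientable surfaces.
g = 6 + 2 + 19 + 17 + 13 + 19 + 5 = 81

81


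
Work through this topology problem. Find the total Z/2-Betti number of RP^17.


H^k(RP^17; Z/2) = Z/2 for each 0 <= k <= 17.
Total dimension = 17 + 1 = 18

18


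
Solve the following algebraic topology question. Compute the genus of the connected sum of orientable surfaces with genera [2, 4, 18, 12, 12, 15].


Genus is additive under connected sum of orientable surfaces.
g = 2 + 4 + 18 + 12 + 12 + 15 = 63

63


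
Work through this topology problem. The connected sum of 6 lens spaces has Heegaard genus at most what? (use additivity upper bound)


Heegaard genus satisfies g(A#B) <= g(A) + g(B).
Each lens space has g = 1.
Upper bound: 6 * 1 = 6

6


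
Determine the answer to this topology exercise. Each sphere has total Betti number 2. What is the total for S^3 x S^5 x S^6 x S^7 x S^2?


Total Betti number is multiplicative under products.
Each S^d (d>=1) has total Betti number 2.
There are 5 sphere factors.
Total = 2^5 = 32

32


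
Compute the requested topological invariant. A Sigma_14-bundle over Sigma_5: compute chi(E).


For a fiber bundle F -> E -> B (with CW structure): chi(E) = chi(B) * chi(F).
chi(Sigma_5) = -8, chi(Sigma_14) = -26.
chi(E) = (-8) * (-26) = 208

208


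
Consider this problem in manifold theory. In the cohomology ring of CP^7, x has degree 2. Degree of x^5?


|x| = 2 in H^*(CP^n).
|x^5| = 5 * |x| = 5 * 2 = 10

10


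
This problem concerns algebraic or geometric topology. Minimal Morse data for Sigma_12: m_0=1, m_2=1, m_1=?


A perfect Morse function has m_k = b_k.
For Sigma_12: b_0=1, b_1=2g=24, b_2=1.
Saddles m_1 = 2g = 24

24


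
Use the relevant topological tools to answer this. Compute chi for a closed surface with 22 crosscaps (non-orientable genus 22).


For a non-orientable closed surface with k crosscaps: chi = 2 - k.
Here k = 22.
chi = 2 - 22 = -20

-20


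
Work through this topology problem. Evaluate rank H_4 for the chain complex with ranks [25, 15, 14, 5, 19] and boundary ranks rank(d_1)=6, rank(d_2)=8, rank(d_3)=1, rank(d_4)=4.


rank H_k = rank(ker d_k) - rank(im d_{k+1}).
rank(ker d_4) = rank(C_4) - rank(d_4) = 19 - 4 = 15.
rank(im d_{4+1}) = 0.
rank H_4 = 15 - 0 = 15

15


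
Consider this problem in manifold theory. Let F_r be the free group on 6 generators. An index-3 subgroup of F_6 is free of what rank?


Nielsen-Schreier: an index-n subgroup of F_r is free of rank 1 + n(r-1).
Equivalently: chi(cover) = n*chi(base); chi(vee_r S^1) = 1 - 6 = -5.
chi(E) = 3*(-5) = -15; rank = 1 - chi(E) = 1 - (-15) = 16.
rank = 1 + 3*(6-1) = 1 + 15 = 16

16


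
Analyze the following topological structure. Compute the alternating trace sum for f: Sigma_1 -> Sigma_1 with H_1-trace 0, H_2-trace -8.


L(f) = tr(f_0*) - tr(f_1*) + tr(f_2*).
= 1 - (0) + (-8)
= -7

-7


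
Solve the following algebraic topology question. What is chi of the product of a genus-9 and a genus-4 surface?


chi(Sigma_9) = 2 - 2*9 = -16
chi(Sigma_4) = 2 - 2*4 = -6
chi(product) = (-16) * (-6) = 96

96


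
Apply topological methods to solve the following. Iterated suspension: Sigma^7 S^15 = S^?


Each suspension raises dimension by 1: Sigma S^n = S^{n+1}.
Sigma^7 S^15 = S^{15+7} = S^22

22


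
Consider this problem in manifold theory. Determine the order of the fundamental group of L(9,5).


pi_1(L(p,q)) = Z/pZ for any q coprime to p.
|pi_1(L(9,5))| = 9

9


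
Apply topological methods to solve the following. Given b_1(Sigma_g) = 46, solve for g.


For a closed orientable surface: b_1 = 2g.
46 = 2g
g = 46 / 2 = 23

23


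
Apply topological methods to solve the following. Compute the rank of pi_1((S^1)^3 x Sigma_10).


pi_1(A x B) = pi_1(A) x pi_1(B); rank of abelianization = b_1.
b_1(T^3) = 3, b_1(Sigma_10) = 2*10 = 20.
b_1(product) = 3 + 20 = 23

23


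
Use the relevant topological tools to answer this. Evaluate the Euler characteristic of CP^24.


CP^24 has one cell in each even dimension 0, 2, ..., 2*24 (24+1 cells total).
All cells are even-dimensional, so chi = number of cells.
chi = 24 + 1 = 25

25


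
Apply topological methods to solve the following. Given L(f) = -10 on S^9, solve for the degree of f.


L(f) = 1 + (-1)^9 deg(f) on S^9.
-10 = 1 + (-1)^9 * deg(f)
(-1)^9 * deg(f) = -11
deg(f) = 11

11


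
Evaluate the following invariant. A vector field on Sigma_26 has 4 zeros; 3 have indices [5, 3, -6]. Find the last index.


Poincare-Hopf: sum of indices = chi(M).
chi(Sigma_26) = 2 - 2*26 = -50.
Sum of known indices = 2.
x = chi - (sum known) = -50 - (2) = -52

-52


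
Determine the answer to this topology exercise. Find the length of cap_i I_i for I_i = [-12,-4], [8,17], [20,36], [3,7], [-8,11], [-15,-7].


Intersection = [max(a_i), min(b_i)] = [20, -7].
Since 20 > -7, the intersection is empty.
Length = 0

0


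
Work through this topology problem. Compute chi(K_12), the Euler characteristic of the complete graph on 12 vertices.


K_12: V = 12, E = C(12,2) = 66.
chi = V - E = 12 - 66 = -54

-54


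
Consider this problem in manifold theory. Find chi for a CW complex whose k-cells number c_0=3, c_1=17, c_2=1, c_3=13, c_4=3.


chi = sum_k (-1)^k c_k.
= (-1)^0*3 + (-1)^1*17 + (-1)^2*1 + (-1)^3*13 + (-1)^4*3
= (3) + (-17) + (1) + (-13) + (3)
= -23

-23


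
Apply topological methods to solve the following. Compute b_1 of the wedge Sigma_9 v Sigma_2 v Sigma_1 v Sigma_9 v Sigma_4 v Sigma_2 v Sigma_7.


For a wedge X v Y: reduced H_k(X v Y) = H_k(X) + H_k(Y).
Each Sigma_g contributes b_1 = 2g.
b_1 = 18 + 4 + 2 + 18 + 8 + 4 + 14 = 68

68


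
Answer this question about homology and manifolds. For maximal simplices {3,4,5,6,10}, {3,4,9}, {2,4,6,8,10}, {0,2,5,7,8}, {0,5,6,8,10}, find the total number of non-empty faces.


Each maximal simplex on m vertices has 2^m - 1 nonempty faces.
Take the union (dedupe shared faces).
Total distinct faces = 101

101


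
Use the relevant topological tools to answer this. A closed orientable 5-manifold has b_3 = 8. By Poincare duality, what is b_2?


Poincare duality for closed orientable n-manifolds: b_k = b_{n-k}.
Here n = 5, so b_2 = b_3 = 8

8


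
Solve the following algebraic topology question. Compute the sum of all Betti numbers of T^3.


b_k(T^3) = C(3,k), so the sum over k is sum_k C(3,k) = 2^3.
Total = 2^3 = 8

8
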